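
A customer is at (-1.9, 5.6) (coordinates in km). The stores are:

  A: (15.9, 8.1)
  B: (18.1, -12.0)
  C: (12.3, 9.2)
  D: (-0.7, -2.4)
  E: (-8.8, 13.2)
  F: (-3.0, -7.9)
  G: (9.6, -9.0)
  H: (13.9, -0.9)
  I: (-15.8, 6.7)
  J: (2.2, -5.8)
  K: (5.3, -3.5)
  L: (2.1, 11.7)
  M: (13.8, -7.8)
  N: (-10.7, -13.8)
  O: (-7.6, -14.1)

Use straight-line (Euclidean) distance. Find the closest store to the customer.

L

Distances from (-1.9, 5.6):
A: √((17.8)² + (2.5)²) = √(316.840 + 6.250) = 18.0 km
B: √((20.0)² + (-17.6)²) = √(400.000 + 309.760) = 26.6 km
C: √((14.2)² + (3.6)²) = √(201.640 + 12.960) = 14.6 km
D: √((1.2)² + (-8.0)²) = √(1.440 + 64.000) = 8.1 km
E: √((-6.9)² + (7.6)²) = √(47.610 + 57.760) = 10.3 km
F: √((-1.1)² + (-13.5)²) = √(1.210 + 182.250) = 13.5 km
G: √((11.5)² + (-14.6)²) = √(132.250 + 213.160) = 18.6 km
H: √((15.8)² + (-6.5)²) = √(249.640 + 42.250) = 17.1 km
I: √((-13.9)² + (1.1)²) = √(193.210 + 1.210) = 13.9 km
J: √((4.1)² + (-11.4)²) = √(16.810 + 129.960) = 12.1 km
K: √((7.2)² + (-9.1)²) = √(51.840 + 82.810) = 11.6 km
L: √((4.0)² + (6.1)²) = √(16.000 + 37.210) = 7.3 km
M: √((15.7)² + (-13.4)²) = √(246.490 + 179.560) = 20.6 km
N: √((-8.8)² + (-19.4)²) = √(77.440 + 376.360) = 21.3 km
O: √((-5.7)² + (-19.7)²) = √(32.490 + 388.090) = 20.5 km
Minimum: L at 7.3 km.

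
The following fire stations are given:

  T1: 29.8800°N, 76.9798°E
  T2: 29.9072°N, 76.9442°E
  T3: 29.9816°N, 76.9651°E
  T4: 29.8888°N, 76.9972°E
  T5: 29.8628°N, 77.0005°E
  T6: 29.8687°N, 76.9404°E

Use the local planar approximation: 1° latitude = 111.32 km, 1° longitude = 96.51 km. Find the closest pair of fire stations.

T1 and T4

Pairwise distances:
T1–T4: 1.9441 km
T1–T5: 2.7672 km
T4–T5: 2.9118 km
T1–T6: 4.0052 km
T2–T6: 4.3015 km
T1–T2: 4.5796 km
T2–T4: 5.5099 km
T5–T6: 5.8373 km
T4–T6: 5.9208 km
T2–T5: 7.3452 km
T2–T3: 8.5243 km
T3–T4: 10.7850 km
T1–T3: 11.3987 km
T3–T6: 12.7921 km
T3–T5: 13.6590 km
Closest pair: T1–T4 at 1.9441 km.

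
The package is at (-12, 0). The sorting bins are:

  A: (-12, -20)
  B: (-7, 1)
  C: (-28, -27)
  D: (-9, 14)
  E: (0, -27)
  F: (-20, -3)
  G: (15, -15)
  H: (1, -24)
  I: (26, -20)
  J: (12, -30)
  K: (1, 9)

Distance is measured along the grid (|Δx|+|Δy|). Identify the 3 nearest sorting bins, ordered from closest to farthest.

B, F, D

Distances from (-12, 0):
A: |0| + |-20| = 0 + 20 = 20
B: |5| + |1| = 5 + 1 = 6
C: |-16| + |-27| = 16 + 27 = 43
D: |3| + |14| = 3 + 14 = 17
E: |12| + |-27| = 12 + 27 = 39
F: |-8| + |-3| = 8 + 3 = 11
G: |27| + |-15| = 27 + 15 = 42
H: |13| + |-24| = 13 + 24 = 37
I: |38| + |-20| = 38 + 20 = 58
J: |24| + |-30| = 24 + 30 = 54
K: |13| + |9| = 13 + 9 = 22
Sorted: B (6) < F (11) < D (17) < A (20) < K (22) < …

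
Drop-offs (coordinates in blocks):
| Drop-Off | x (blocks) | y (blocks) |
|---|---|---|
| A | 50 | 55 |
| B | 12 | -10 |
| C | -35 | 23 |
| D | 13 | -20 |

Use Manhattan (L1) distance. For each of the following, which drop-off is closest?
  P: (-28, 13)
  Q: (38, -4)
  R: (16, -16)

P→C; Q→B; R→D

P at (-28, 13):
  A: 120 blocks
  B: 63 blocks
  C: 17 blocks
  D: 74 blocks
  → nearest: C (17 blocks)
Q at (38, -4):
  A: 71 blocks
  B: 32 blocks
  C: 100 blocks
  D: 41 blocks
  → nearest: B (32 blocks)
R at (16, -16):
  A: 105 blocks
  B: 10 blocks
  C: 90 blocks
  D: 7 blocks
  → nearest: D (7 blocks)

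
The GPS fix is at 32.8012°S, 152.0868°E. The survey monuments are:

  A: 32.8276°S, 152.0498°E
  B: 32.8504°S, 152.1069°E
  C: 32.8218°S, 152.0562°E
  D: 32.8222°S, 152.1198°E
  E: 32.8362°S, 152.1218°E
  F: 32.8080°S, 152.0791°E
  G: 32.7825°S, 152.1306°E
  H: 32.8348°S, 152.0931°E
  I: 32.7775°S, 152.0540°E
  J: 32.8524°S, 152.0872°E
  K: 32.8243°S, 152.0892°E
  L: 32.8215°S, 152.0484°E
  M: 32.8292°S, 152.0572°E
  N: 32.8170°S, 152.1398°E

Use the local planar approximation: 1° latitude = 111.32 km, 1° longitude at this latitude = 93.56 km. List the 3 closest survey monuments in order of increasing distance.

F, K, C

Distances from 32.8012°S, 152.0868°E:
A: √((-0.0264·111.32)² + (-0.0370·93.56)²) = √(8.636828 + 11.983505) = 4.5410 km
B: √((-0.0492·111.32)² + (0.0201·93.56)²) = √(29.996916 + 3.536491) = 5.7908 km
C: √((-0.0206·111.32)² + (-0.0306·93.56)²) = √(5.258730 + 8.196403) = 3.6681 km
D: √((-0.0210·111.32)² + (0.0330·93.56)²) = √(5.464935 + 9.532533) = 3.8727 km
E: √((-0.0350·111.32)² + (0.0350·93.56)²) = √(15.180374 + 10.723005) = 5.0895 km
F: √((-0.0068·111.32)² + (-0.0077·93.56)²) = √(0.573013 + 0.518993) = 1.0450 km
G: √((0.0187·111.32)² + (0.0438·93.56)²) = √(4.333408 + 16.793014) = 4.5963 km
H: √((-0.0336·111.32)² + (0.0063·93.56)²) = √(13.990233 + 0.347425) = 3.7865 km
I: √((0.0237·111.32)² + (-0.0328·93.56)²) = √(6.960542 + 9.417337) = 4.0470 km
J: √((-0.0512·111.32)² + (0.0004·93.56)²) = √(32.485258 + 0.001401) = 5.6997 km
K: √((-0.0231·111.32)² + (0.0024·93.56)²) = √(6.612571 + 0.050420) = 2.5813 km
L: √((-0.0203·111.32)² + (-0.0384·93.56)²) = √(5.106678 + 12.907522) = 4.2443 km
M: √((-0.0280·111.32)² + (-0.0296·93.56)²) = √(9.715440 + 7.669443) = 4.1695 km
N: √((-0.0158·111.32)² + (0.0530·93.56)²) = √(3.093574 + 24.588507) = 5.2614 km
Sorted: F (1.0450 km) < K (2.5813 km) < C (3.6681 km) < H (3.7865 km) < D (3.8727 km) < …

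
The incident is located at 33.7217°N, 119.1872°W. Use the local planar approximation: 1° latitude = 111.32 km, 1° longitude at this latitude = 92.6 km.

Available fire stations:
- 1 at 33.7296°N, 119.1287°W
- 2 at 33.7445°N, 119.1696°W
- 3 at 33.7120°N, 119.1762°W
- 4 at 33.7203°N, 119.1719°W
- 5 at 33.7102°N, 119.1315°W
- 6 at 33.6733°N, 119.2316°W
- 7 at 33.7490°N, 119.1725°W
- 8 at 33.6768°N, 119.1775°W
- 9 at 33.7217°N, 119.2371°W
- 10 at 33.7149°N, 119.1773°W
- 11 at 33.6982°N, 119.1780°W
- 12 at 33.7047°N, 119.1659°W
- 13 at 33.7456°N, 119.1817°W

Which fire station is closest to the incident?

10

Distances from 33.7217°N, 119.1872°W:
1: √((0.0079·111.32)² + (0.0585·92.6)²) = √(0.773394 + 29.344972) = 5.4880 km
2: √((0.0228·111.32)² + (0.0176·92.6)²) = √(6.441931 + 2.656118) = 3.0163 km
3: √((-0.0097·111.32)² + (0.0110·92.6)²) = √(1.165977 + 1.037546) = 1.4844 km
4: √((-0.0014·111.32)² + (0.0153·92.6)²) = √(0.024289 + 2.007266) = 1.4253 km
5: √((-0.0115·111.32)² + (0.0557·92.6)²) = √(1.638861 + 26.603107) = 5.3143 km
6: √((-0.0484·111.32)² + (-0.0444·92.6)²) = √(29.029337 + 16.903939) = 6.7774 km
7: √((0.0273·111.32)² + (0.0147·92.6)²) = √(9.235740 + 1.852920) = 3.3300 km
8: √((-0.0449·111.32)² + (0.0097·92.6)²) = √(24.982683 + 0.806799) = 5.0783 km
9: √((0.0000·111.32)² + (-0.0499·92.6)²) = √(0.000000 + 21.351238) = 4.6207 km
10: √((-0.0068·111.32)² + (0.0099·92.6)²) = √(0.573013 + 0.840412) = 1.1889 km
11: √((-0.0235·111.32)² + (0.0092·92.6)²) = √(6.843561 + 0.725768) = 2.7512 km
12: √((-0.0170·111.32)² + (0.0213·92.6)²) = √(3.581329 + 3.890283) = 2.7334 km
13: √((0.0239·111.32)² + (0.0055·92.6)²) = √(7.078516 + 0.259386) = 2.7089 km
Minimum: 10 at 1.1889 km.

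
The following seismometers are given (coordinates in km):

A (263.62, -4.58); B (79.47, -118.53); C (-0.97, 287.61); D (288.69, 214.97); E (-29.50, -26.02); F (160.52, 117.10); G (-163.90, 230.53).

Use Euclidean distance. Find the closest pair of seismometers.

Pairwise distances:
A–B: 216.55 km
A–C: 394.19 km
A–D: 220.98 km
A–E: 293.90 km
A–F: 159.49 km
A–G: 487.90 km
B–C: 414.03 km
B–D: 393.69 km
B–E: 142.94 km
B–F: 249.18 km
B–G: 425.53 km
C–D: 298.63 km
C–E: 314.92 km
C–F: 234.85 km
C–G: 172.64 km
D–E: 399.15 km
D–F: 161.26 km
D–G: 452.86 km
E–F: 237.89 km
E–G: 289.62 km
F–G: 343.68 km
Closest pair: B–E at 142.94 km.

B and E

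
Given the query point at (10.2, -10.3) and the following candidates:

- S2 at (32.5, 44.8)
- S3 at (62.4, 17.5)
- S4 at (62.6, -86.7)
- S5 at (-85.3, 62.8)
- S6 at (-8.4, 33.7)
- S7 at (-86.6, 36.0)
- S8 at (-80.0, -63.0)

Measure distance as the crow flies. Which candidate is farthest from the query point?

S5

Distances from (10.2, -10.3):
S2: √((22.3)² + (55.1)²) = √(497.290 + 3036.010) = 59.4
S3: √((52.2)² + (27.8)²) = √(2724.840 + 772.840) = 59.1
S4: √((52.4)² + (-76.4)²) = √(2745.760 + 5836.960) = 92.6
S5: √((-95.5)² + (73.1)²) = √(9120.250 + 5343.610) = 120.3
S6: √((-18.6)² + (44.0)²) = √(345.960 + 1936.000) = 47.8
S7: √((-96.8)² + (46.3)²) = √(9370.240 + 2143.690) = 107.3
S8: √((-90.2)² + (-52.7)²) = √(8136.040 + 2777.290) = 104.5
Maximum: S5 at 120.3.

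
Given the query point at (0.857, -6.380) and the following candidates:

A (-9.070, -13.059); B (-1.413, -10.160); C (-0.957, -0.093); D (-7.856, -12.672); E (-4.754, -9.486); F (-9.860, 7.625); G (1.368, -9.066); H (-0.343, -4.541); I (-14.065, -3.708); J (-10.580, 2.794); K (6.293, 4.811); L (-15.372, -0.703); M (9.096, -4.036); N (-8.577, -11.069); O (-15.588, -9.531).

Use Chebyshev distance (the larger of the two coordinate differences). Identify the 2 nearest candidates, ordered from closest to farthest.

Distances from (0.857, -6.380):
A: max(|-9.927|, |-6.679|) = 9.927
B: max(|-2.270|, |-3.780|) = 3.780
C: max(|-1.814|, |6.287|) = 6.287
D: max(|-8.713|, |-6.292|) = 8.713
E: max(|-5.611|, |-3.106|) = 5.611
F: max(|-10.717|, |14.005|) = 14.005
G: max(|0.511|, |-2.686|) = 2.686
H: max(|-1.200|, |1.839|) = 1.839
I: max(|-14.922|, |2.672|) = 14.922
J: max(|-11.437|, |9.174|) = 11.437
K: max(|5.436|, |11.191|) = 11.191
L: max(|-16.229|, |5.677|) = 16.229
M: max(|8.239|, |2.344|) = 8.239
N: max(|-9.434|, |-4.689|) = 9.434
O: max(|-16.445|, |-3.151|) = 16.445
Sorted: H (1.839) < G (2.686) < B (3.780) < E (5.611) < …

H, G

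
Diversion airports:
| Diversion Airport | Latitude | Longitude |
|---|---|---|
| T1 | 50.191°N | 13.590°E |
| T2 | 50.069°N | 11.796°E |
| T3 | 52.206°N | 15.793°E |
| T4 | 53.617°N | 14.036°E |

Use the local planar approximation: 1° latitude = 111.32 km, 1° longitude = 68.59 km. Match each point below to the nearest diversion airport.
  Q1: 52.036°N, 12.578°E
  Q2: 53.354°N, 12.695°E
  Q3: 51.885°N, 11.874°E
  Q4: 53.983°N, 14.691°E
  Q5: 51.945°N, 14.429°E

Q1 at 52.036°N, 12.578°E:
  T1: √((-1.845·111.32)² + (1.012·68.59)²) = √(42183.16253 + 4818.17568) = 216.798 km
  T2: √((-1.967·111.32)² + (-0.782·68.59)²) = √(47946.30185 + 2876.96853) = 225.440 km
  T3: √((0.170·111.32)² + (3.215·68.59)²) = √(358.13292 + 48627.68113) = 221.327 km
  T4: √((1.581·111.32)² + (1.458·68.59)²) = √(30974.91585 + 10000.84402) = 202.425 km
  → nearest: T4 (202.425 km)
Q2 at 53.354°N, 12.695°E:
  T1: √((-3.163·111.32)² + (0.895·68.59)²) = √(123978.04370 + 3768.49268) = 357.416 km
  T2: √((-3.285·111.32)² + (-0.899·68.59)²) = √(133726.39687 + 3802.25281) = 370.849 km
  T3: √((-1.148·111.32)² + (3.098·68.59)²) = √(16331.65404 + 45152.77357) = 247.961 km
  T4: √((0.263·111.32)² + (1.341·68.59)²) = √(857.15210 + 8460.17139) = 96.526 km
  → nearest: T4 (96.526 km)
Q3 at 51.885°N, 11.874°E:
  T1: √((-1.694·111.32)² + (1.716·68.59)²) = √(35560.93795 + 13853.39358) = 222.293 km
  T2: √((-1.816·111.32)² + (-0.078·68.59)²) = √(40867.50117 + 28.62271) = 202.228 km
  T3: √((0.321·111.32)² + (3.919·68.59)²) = √(1276.89875 + 72255.70331) = 271.169 km
  T4: √((1.732·111.32)² + (2.162·68.59)²) = √(37174.24618 + 21990.39270) = 243.238 km
  → nearest: T2 (202.228 km)
Q4 at 53.983°N, 14.691°E:
  T1: √((-3.792·111.32)² + (-1.101·68.59)²) = √(178189.88710 + 5702.90640) = 428.827 km
  T2: √((-3.914·111.32)² + (-2.895·68.59)²) = √(189840.13671 + 39429.27048) = 478.821 km
  T3: √((-1.777·111.32)² + (1.102·68.59)²) = √(39131.02743 + 5713.27061) = 211.765 km
  T4: √((-0.366·111.32)² + (-0.655·68.59)²) = √(1660.00183 + 2018.38591) = 60.650 km
  → nearest: T4 (60.650 km)
Q5 at 51.945°N, 14.429°E:
  T1: √((-1.754·111.32)² + (-0.839·68.59)²) = √(38124.62437 + 3311.65836) = 203.559 km
  T2: √((-1.876·111.32)² + (-2.633·68.59)²) = √(43612.60855 + 32615.44617) = 276.094 km
  T3: √((0.261·111.32)² + (1.364·68.59)²) = √(844.16513 + 8752.86734) = 97.964 km
  T4: √((1.672·111.32)² + (-0.393·68.59)²) = √(34643.27502 + 726.61893) = 188.069 km
  → nearest: T3 (97.964 km)

Q1→T4; Q2→T4; Q3→T2; Q4→T4; Q5→T3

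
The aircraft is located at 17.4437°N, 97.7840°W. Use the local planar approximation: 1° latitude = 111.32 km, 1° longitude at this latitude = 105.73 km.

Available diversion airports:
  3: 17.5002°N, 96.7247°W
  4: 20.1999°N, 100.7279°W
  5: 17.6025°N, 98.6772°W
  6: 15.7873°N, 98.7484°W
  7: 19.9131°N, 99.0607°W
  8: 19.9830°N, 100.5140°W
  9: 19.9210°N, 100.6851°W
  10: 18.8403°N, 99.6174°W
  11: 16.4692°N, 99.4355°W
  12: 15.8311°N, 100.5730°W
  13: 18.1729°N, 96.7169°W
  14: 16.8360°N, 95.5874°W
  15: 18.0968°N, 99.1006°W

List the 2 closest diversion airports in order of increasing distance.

Distances from 17.4437°N, 97.7840°W:
3: 112.1763 km
4: 437.0589 km
5: 96.0783 km
6: 210.7057 km
7: 306.2476 km
8: 404.0047 km
9: 412.4756 km
10: 248.4890 km
11: 205.5673 km
12: 345.2250 km
13: 138.9916 km
14: 241.8984 km
15: 157.0463 km
Sorted: 5 (96.0783 km) < 3 (112.1763 km) < 13 (138.9916 km) < 15 (157.0463 km) < …

5, 3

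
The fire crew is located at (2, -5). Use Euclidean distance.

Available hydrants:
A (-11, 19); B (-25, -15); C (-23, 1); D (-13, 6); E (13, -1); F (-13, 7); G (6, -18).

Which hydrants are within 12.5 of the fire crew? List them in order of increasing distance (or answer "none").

Distances from (2, -5):
A: 27.3
B: 28.8
C: 25.7
D: 18.6
E: 11.7
F: 19.2
G: 13.6
Threshold 12.5: E (11.7) is within range.

E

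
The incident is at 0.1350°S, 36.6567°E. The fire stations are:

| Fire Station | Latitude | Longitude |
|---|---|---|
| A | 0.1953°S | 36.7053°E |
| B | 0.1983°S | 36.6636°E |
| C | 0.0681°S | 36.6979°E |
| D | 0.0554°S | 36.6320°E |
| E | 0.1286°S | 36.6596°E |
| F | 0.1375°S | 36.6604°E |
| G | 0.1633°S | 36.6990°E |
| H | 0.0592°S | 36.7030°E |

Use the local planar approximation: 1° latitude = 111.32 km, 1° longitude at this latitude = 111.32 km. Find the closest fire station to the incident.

Distances from 0.1350°S, 36.6567°E:
A: 8.6214 km
B: 7.0883 km
C: 8.7463 km
D: 9.2779 km
E: 0.7822 km
F: 0.4971 km
G: 5.6655 km
H: 9.8877 km
Minimum: F at 0.4971 km.

F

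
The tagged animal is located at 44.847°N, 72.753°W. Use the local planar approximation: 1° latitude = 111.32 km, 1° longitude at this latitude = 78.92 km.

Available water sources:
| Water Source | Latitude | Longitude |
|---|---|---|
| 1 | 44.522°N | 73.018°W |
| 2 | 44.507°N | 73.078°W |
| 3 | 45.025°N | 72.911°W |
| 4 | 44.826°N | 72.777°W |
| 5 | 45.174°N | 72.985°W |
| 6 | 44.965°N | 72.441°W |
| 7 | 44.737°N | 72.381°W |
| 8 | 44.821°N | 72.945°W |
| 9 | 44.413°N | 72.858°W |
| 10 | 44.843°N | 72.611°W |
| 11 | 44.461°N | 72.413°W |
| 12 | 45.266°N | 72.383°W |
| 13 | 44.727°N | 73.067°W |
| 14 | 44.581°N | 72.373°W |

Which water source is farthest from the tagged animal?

Distances from 44.847°N, 72.753°W:
1: 41.789 km
2: 45.721 km
3: 23.412 km
4: 3.009 km
5: 40.747 km
6: 27.908 km
7: 31.810 km
8: 15.427 km
9: 49.018 km
10: 11.215 km
11: 50.659 km
12: 55.029 km
13: 28.152 km
14: 42.145 km
Maximum: 12 at 55.029 km.

12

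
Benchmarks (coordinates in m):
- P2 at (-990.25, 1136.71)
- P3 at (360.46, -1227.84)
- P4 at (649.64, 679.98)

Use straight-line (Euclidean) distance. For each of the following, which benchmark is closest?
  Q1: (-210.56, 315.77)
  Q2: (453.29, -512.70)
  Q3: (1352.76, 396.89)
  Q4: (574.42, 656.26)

Q1 at (-210.56, 315.77):
  P2: √((-779.69)² + (820.94)²) = √(607916.4961 + 673942.4836) = 1132.19 m
  P3: √((571.02)² + (-1543.61)²) = √(326063.8404 + 2382731.8321) = 1645.84 m
  P4: √((860.20)² + (364.21)²) = √(739944.0400 + 132648.9241) = 934.13 m
  → nearest: P4 (934.13 m)
Q2 at (453.29, -512.70):
  P2: √((-1443.54)² + (1649.41)²) = √(2083807.7316 + 2720553.3481) = 2191.89 m
  P3: √((-92.83)² + (-715.14)²) = √(8617.4089 + 511425.2196) = 721.14 m
  P4: √((196.35)² + (1192.68)²) = √(38553.3225 + 1422485.5824) = 1208.73 m
  → nearest: P3 (721.14 m)
Q3 at (1352.76, 396.89):
  P2: √((-2343.01)² + (739.82)²) = √(5489695.8601 + 547333.6324) = 2457.04 m
  P3: √((-992.30)² + (-1624.73)²) = √(984659.2900 + 2639747.5729) = 1903.79 m
  P4: √((-703.12)² + (283.09)²) = √(494377.7344 + 80139.9481) = 757.97 m
  → nearest: P4 (757.97 m)
Q4 at (574.42, 656.26):
  P2: √((-1564.67)² + (480.45)²) = √(2448192.2089 + 230832.2025) = 1636.77 m
  P3: √((-213.96)² + (-1884.10)²) = √(45778.8816 + 3549832.8100) = 1896.21 m
  P4: √((75.22)² + (23.72)²) = √(5658.0484 + 562.6384) = 78.87 m
  → nearest: P4 (78.87 m)

Q1→P4; Q2→P3; Q3→P4; Q4→P4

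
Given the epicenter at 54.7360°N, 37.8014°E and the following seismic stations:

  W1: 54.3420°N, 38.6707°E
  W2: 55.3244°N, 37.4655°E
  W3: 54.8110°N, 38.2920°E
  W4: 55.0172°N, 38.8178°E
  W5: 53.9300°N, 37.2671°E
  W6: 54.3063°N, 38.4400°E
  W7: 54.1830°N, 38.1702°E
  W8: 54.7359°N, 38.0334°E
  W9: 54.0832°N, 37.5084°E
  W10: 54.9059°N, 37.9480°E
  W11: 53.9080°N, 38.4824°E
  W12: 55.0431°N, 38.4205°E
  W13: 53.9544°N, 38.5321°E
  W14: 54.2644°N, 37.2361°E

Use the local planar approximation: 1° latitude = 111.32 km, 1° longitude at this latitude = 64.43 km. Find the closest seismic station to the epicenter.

W8

Distances from 54.7360°N, 37.8014°E:
W1: √((-0.3940·111.32)² + (0.8693·64.43)²) = √(1923.706618 + 3137.007969) = 71.1387 km
W2: √((0.5884·111.32)² + (-0.3359·64.43)²) = √(4290.340128 + 468.377766) = 68.9835 km
W3: √((0.0750·111.32)² + (0.4906·64.43)²) = √(69.705801 + 999.151513) = 32.6934 km
W4: √((0.2812·111.32)² + (1.0164·64.43)²) = √(979.889329 + 4288.501590) = 72.5837 km
W5: √((-0.8060·111.32)² + (-0.5343·64.43)²) = √(8050.381820 + 1185.077114) = 96.1013 km
W6: √((-0.4297·111.32)² + (0.6386·64.43)²) = √(2288.111072 + 1692.910860) = 63.0953 km
W7: √((-0.5530·111.32)² + (0.3688·64.43)²) = √(3789.628675 + 564.622379) = 65.9867 km
W8: √((-0.0001·111.32)² + (0.2320·64.43)²) = √(0.000124 + 223.435529) = 14.9478 km
W9: √((-0.6528·111.32)² + (-0.2930·64.43)²) = √(5280.884717 + 356.378506) = 75.0817 km
W10: √((0.1699·111.32)² + (0.1466·64.43)²) = √(357.711706 + 89.216299) = 21.1407 km
W11: √((-0.8280·111.32)² + (0.6810·64.43)²) = √(8495.854555 + 1925.176211) = 102.0835 km
W12: √((0.3071·111.32)² + (0.6191·64.43)²) = √(1168.708031 + 1591.101447) = 52.5339 km
W13: √((-0.7816·111.32)² + (0.7307·64.43)²) = √(7570.341947 + 2216.432335) = 98.9281 km
W14: √((-0.4716·111.32)² + (-0.5653·64.43)²) = √(2756.093762 + 1326.582408) = 63.8958 km
Minimum: W8 at 14.9478 km.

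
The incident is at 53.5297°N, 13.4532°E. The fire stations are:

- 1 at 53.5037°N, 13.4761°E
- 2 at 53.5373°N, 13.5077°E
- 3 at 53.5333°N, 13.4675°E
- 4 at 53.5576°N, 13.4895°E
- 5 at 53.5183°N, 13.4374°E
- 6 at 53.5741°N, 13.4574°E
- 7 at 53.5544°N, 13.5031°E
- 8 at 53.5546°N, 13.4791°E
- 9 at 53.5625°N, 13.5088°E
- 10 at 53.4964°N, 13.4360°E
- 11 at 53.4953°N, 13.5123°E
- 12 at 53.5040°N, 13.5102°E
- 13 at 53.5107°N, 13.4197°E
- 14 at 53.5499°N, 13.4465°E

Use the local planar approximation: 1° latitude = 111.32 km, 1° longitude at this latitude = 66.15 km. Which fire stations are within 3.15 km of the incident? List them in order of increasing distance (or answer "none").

3, 5, 14, 13

Distances from 53.5297°N, 13.4532°E:
1: √((-0.0260·111.32)² + (0.0229·66.15)²) = √(8.377088 + 2.294725) = 3.2668 km
2: √((0.0076·111.32)² + (0.0545·66.15)²) = √(0.715770 + 12.997287) = 3.7031 km
3: √((0.0036·111.32)² + (0.0143·66.15)²) = √(0.160602 + 0.894812) = 1.0273 km
4: √((0.0279·111.32)² + (0.0363·66.15)²) = √(9.646168 + 5.765978) = 3.9258 km
5: √((-0.0114·111.32)² + (-0.0158·66.15)²) = √(1.610483 + 1.092380) = 1.6440 km
6: √((0.0444·111.32)² + (0.0042·66.15)²) = √(24.429374 + 0.077190) = 4.9504 km
7: √((0.0247·111.32)² + (0.0499·66.15)²) = √(7.560322 + 10.895842) = 4.2961 km
8: √((0.0249·111.32)² + (0.0259·66.15)²) = √(7.683252 + 2.935345) = 3.2586 km
9: √((0.0328·111.32)² + (0.0556·66.15)²) = √(13.331962 + 13.527243) = 5.1826 km
10: √((-0.0333·111.32)² + (-0.0172·66.15)²) = √(13.741523 + 1.294543) = 3.8776 km
11: √((-0.0344·111.32)² + (0.0591·66.15)²) = √(14.664366 + 15.283917) = 5.4725 km
12: √((-0.0257·111.32)² + (0.0570·66.15)²) = √(8.184886 + 14.217047) = 4.7331 km
13: √((-0.0190·111.32)² + (-0.0335·66.15)²) = √(4.473563 + 4.910767) = 3.0634 km
14: √((0.0202·111.32)² + (-0.0067·66.15)²) = √(5.056490 + 0.196431) = 2.2919 km
Threshold 3.15 km: 3 (1.0273 km), 5 (1.6440 km), 14 (2.2919 km), 13 (3.0634 km) are within range.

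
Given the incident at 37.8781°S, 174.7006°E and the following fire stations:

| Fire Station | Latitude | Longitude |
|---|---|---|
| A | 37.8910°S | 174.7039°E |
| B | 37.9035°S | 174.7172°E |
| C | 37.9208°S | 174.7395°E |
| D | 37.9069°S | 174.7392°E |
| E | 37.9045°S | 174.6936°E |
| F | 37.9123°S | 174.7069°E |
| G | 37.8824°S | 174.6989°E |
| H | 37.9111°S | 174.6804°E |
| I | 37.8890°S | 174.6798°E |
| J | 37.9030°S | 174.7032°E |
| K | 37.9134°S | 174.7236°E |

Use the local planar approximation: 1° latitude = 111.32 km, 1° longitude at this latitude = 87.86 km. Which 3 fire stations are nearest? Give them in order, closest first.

G, A, I

Distances from 37.8781°S, 174.7006°E:
A: √((-0.0129·111.32)² + (0.0033·87.86)²) = √(2.062176 + 0.084064) = 1.4650 km
B: √((-0.0254·111.32)² + (0.0166·87.86)²) = √(7.994915 + 2.127152) = 3.1815 km
C: √((-0.0427·111.32)² + (0.0389·87.86)²) = √(22.594469 + 11.681042) = 5.8545 km
D: √((-0.0288·111.32)² + (0.0386·87.86)²) = √(10.278539 + 11.501567) = 4.6669 km
E: √((-0.0264·111.32)² + (-0.0070·87.86)²) = √(8.636828 + 0.378250) = 3.0025 km
F: √((-0.0342·111.32)² + (0.0063·87.86)²) = √(14.494345 + 0.306382) = 3.8472 km
G: √((-0.0043·111.32)² + (-0.0017·87.86)²) = √(0.229131 + 0.022309) = 0.5014 km
H: √((-0.0330·111.32)² + (-0.0202·87.86)²) = √(13.495043 + 3.149816) = 4.0798 km
I: √((-0.0109·111.32)² + (-0.0208·87.86)²) = √(1.472310 + 3.339712) = 2.1936 km
J: √((-0.0249·111.32)² + (0.0026·87.86)²) = √(7.683252 + 0.052183) = 2.7813 km
K: √((-0.0353·111.32)² + (0.0230·87.86)²) = √(15.441725 + 4.083552) = 4.4187 km
Sorted: G (0.5014 km) < A (1.4650 km) < I (2.1936 km) < J (2.7813 km) < E (3.0025 km) < …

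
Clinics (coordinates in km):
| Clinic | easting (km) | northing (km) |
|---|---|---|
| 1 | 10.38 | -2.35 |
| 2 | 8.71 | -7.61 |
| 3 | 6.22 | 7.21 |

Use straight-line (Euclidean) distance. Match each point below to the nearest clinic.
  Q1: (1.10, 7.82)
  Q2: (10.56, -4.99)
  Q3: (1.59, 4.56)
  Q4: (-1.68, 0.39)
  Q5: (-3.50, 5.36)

Q1→3; Q2→1; Q3→3; Q4→3; Q5→3

Q1 at (1.10, 7.82):
  1: 13.77 km
  2: 17.20 km
  3: 5.16 km
  → nearest: 3 (5.16 km)
Q2 at (10.56, -4.99):
  1: 2.65 km
  2: 3.21 km
  3: 12.95 km
  → nearest: 1 (2.65 km)
Q3 at (1.59, 4.56):
  1: 11.18 km
  2: 14.10 km
  3: 5.33 km
  → nearest: 3 (5.33 km)
Q4 at (-1.68, 0.39):
  1: 12.37 km
  2: 13.11 km
  3: 10.44 km
  → nearest: 3 (10.44 km)
Q5 at (-3.50, 5.36):
  1: 15.88 km
  2: 17.81 km
  3: 9.89 km
  → nearest: 3 (9.89 km)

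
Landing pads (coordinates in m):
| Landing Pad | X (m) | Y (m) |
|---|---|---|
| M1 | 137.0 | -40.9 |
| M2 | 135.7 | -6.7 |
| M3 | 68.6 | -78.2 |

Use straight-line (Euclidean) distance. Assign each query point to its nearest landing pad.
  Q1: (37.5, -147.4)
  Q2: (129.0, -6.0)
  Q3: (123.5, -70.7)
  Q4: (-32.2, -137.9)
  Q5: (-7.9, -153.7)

Q1→M3; Q2→M2; Q3→M1; Q4→M3; Q5→M3

Q1 at (37.5, -147.4):
  M1: 145.7 m
  M2: 171.6 m
  M3: 75.9 m
  → nearest: M3 (75.9 m)
Q2 at (129.0, -6.0):
  M1: 35.8 m
  M2: 6.7 m
  M3: 94.1 m
  → nearest: M2 (6.7 m)
Q3 at (123.5, -70.7):
  M1: 32.7 m
  M2: 65.2 m
  M3: 55.4 m
  → nearest: M1 (32.7 m)
Q4 at (-32.2, -137.9):
  M1: 195.0 m
  M2: 213.1 m
  M3: 117.2 m
  → nearest: M3 (117.2 m)
Q5 at (-7.9, -153.7):
  M1: 183.6 m
  M2: 205.5 m
  M3: 107.5 m
  → nearest: M3 (107.5 m)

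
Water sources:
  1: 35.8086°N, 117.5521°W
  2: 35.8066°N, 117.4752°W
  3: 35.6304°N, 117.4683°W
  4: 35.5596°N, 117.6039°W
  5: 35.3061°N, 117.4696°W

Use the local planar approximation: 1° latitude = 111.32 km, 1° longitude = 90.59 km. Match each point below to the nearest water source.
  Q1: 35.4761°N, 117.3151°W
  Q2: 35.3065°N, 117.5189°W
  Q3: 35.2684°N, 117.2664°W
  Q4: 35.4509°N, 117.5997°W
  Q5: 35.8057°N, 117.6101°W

Q1 at 35.4761°N, 117.3151°W:
  1: 42.7900 km
  2: 39.5468 km
  3: 22.0828 km
  4: 27.7646 km
  5: 23.5377 km
  → nearest: 3 (22.0828 km)
Q2 at 35.3065°N, 117.5189°W:
  1: 55.9746 km
  2: 55.8117 km
  3: 36.3468 km
  4: 29.2084 km
  5: 4.4663 km
  → nearest: 5 (4.4663 km)
Q3 at 35.2684°N, 117.2664°W:
  1: 65.4682 km
  2: 62.8274 km
  3: 44.2543 km
  4: 44.5601 km
  5: 18.8802 km
  → nearest: 5 (18.8802 km)
Q4 at 35.4509°N, 117.5997°W:
  1: 40.0520 km
  2: 41.1714 km
  3: 23.2588 km
  4: 12.1065 km
  5: 19.9682 km
  → nearest: 4 (12.1065 km)
Q5 at 35.8057°N, 117.6101°W:
  1: 5.2641 km
  2: 12.2210 km
  3: 23.3628 km
  4: 27.4016 km
  5: 57.0533 km
  → nearest: 1 (5.2641 km)

Q1→3; Q2→5; Q3→5; Q4→4; Q5→1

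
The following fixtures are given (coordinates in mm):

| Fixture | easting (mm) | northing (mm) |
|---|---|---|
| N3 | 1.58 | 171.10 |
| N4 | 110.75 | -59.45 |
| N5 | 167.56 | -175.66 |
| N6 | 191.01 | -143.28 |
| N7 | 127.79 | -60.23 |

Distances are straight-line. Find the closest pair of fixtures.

Pairwise distances:
N3–N4: √((109.17)² + (-230.55)²) = √(11918.0889 + 53153.3025) = 255.09 mm
N3–N5: √((165.98)² + (-346.76)²) = √(27549.3604 + 120242.4976) = 384.44 mm
N3–N6: √((189.43)² + (-314.38)²) = √(35883.7249 + 98834.7844) = 367.04 mm
N3–N7: √((126.21)² + (-231.33)²) = √(15928.9641 + 53513.5689) = 263.52 mm
N4–N5: √((56.81)² + (-116.21)²) = √(3227.3761 + 13504.7641) = 129.35 mm
N4–N6: √((80.26)² + (-83.83)²) = √(6441.6676 + 7027.4689) = 116.06 mm
N4–N7: √((17.04)² + (-0.78)²) = √(290.3616 + 0.6084) = 17.06 mm
N5–N6: √((23.45)² + (32.38)²) = √(549.9025 + 1048.4644) = 39.98 mm
N5–N7: √((-39.77)² + (115.43)²) = √(1581.6529 + 13324.0849) = 122.09 mm
N6–N7: √((-63.22)² + (83.05)²) = √(3996.7684 + 6897.3025) = 104.37 mm
Closest pair: N4–N7 at 17.06 mm.

N4 and N7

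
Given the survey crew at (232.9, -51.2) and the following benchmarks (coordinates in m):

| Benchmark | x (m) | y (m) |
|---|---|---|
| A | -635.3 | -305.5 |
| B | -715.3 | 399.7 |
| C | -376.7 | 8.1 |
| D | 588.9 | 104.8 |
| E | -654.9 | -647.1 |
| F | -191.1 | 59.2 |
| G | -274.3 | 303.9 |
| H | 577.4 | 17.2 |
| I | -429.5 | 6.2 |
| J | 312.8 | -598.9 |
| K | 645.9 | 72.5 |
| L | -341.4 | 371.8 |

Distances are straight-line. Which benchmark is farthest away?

Distances from (232.9, -51.2):
A: √((-868.2)² + (-254.3)²) = √(753771.240 + 64668.490) = 904.7 m
B: √((-948.2)² + (450.9)²) = √(899083.240 + 203310.810) = 1049.9 m
C: √((-609.6)² + (59.3)²) = √(371612.160 + 3516.490) = 612.5 m
D: √((356.0)² + (156.0)²) = √(126736.000 + 24336.000) = 388.7 m
E: √((-887.8)² + (-595.9)²) = √(788188.840 + 355096.810) = 1069.2 m
F: √((-424.0)² + (110.4)²) = √(179776.000 + 12188.160) = 438.1 m
G: √((-507.2)² + (355.1)²) = √(257251.840 + 126096.010) = 619.2 m
H: √((344.5)² + (68.4)²) = √(118680.250 + 4678.560) = 351.2 m
I: √((-662.4)² + (57.4)²) = √(438773.760 + 3294.760) = 664.9 m
J: √((79.9)² + (-547.7)²) = √(6384.010 + 299975.290) = 553.5 m
K: √((413.0)² + (123.7)²) = √(170569.000 + 15301.690) = 431.1 m
L: √((-574.3)² + (423.0)²) = √(329820.490 + 178929.000) = 713.3 m
Maximum: E at 1069.2 m.

E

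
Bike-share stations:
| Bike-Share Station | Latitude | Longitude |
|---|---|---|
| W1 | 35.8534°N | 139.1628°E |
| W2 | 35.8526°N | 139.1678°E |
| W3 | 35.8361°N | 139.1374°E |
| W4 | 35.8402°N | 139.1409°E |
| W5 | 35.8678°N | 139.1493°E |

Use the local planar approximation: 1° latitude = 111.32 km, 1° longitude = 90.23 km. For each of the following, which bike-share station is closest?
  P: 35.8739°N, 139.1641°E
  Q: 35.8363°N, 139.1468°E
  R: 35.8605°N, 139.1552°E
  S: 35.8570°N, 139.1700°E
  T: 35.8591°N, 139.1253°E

P at 35.8739°N, 139.1641°E:
  W1: 2.2851 km
  W2: 2.3945 km
  W3: 4.8487 km
  W4: 4.2960 km
  W5: 1.4981 km
  → nearest: W5 (1.4981 km)
Q at 35.8363°N, 139.1468°E:
  W1: 2.3891 km
  W2: 2.6235 km
  W3: 0.8485 km
  W4: 0.6869 km
  W5: 3.5138 km
  → nearest: W4 (0.6869 km)
R at 35.8605°N, 139.1552°E:
  W1: 1.0464 km
  W2: 1.4373 km
  W3: 3.1555 km
  W4: 2.6022 km
  W5: 0.9715 km
  → nearest: W5 (0.9715 km)
S at 35.8570°N, 139.1700°E:
  W1: 0.7633 km
  W2: 0.5285 km
  W3: 3.7504 km
  W4: 3.2236 km
  W5: 2.2212 km
  → nearest: W2 (0.5285 km)
T at 35.8591°N, 139.1253°E:
  W1: 3.4426 km
  W2: 3.9024 km
  W3: 2.7834 km
  W4: 2.5314 km
  W5: 2.3722 km
  → nearest: W5 (2.3722 km)

P→W5; Q→W4; R→W5; S→W2; T→W5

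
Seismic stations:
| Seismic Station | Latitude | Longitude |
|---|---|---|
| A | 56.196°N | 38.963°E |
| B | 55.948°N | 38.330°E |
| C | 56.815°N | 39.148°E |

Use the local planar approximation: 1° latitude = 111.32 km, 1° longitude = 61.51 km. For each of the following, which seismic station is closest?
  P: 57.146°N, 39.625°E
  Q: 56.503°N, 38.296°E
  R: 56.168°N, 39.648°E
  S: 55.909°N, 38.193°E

P→C; Q→A; R→A; S→B

P at 57.146°N, 39.625°E:
  A: 113.323 km
  B: 155.339 km
  C: 47.101 km
  → nearest: C (47.101 km)
Q at 56.503°N, 38.296°E:
  A: 53.396 km
  B: 61.818 km
  C: 62.871 km
  → nearest: A (53.396 km)
R at 56.168°N, 39.648°E:
  A: 42.249 km
  B: 84.689 km
  C: 78.316 km
  → nearest: A (42.249 km)
S at 55.909°N, 38.193°E:
  A: 57.131 km
  B: 9.479 km
  C: 116.716 km
  → nearest: B (9.479 km)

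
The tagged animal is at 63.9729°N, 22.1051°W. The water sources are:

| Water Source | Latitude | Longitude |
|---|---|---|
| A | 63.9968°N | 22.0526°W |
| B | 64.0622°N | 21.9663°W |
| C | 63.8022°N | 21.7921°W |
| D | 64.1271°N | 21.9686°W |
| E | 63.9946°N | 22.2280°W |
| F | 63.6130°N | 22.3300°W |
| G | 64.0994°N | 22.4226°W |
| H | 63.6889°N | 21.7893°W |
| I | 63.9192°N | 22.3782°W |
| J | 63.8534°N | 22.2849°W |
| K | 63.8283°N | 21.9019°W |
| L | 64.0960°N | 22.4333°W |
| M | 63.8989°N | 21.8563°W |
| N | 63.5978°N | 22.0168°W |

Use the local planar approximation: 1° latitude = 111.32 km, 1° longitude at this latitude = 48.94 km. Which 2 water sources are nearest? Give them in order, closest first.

A, E

Distances from 63.9729°N, 22.1051°W:
A: 3.6987 km
B: 12.0401 km
C: 24.4077 km
D: 18.4196 km
E: 6.4817 km
F: 41.5485 km
G: 20.9701 km
H: 35.1904 km
I: 14.6415 km
J: 15.9497 km
K: 18.9210 km
L: 21.1134 km
M: 14.7011 km
N: 41.9792 km
Sorted: A (3.6987 km) < E (6.4817 km) < B (12.0401 km) < I (14.6415 km) < …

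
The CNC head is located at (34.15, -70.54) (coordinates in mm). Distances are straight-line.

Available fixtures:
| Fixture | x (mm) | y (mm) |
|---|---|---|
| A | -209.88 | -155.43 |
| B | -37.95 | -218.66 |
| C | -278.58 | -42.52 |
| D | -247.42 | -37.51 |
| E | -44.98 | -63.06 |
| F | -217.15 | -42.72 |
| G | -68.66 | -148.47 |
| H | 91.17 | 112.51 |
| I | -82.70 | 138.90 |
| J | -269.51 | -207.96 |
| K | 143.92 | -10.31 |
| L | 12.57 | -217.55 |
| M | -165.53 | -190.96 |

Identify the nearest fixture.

E

Distances from (34.15, -70.54):
A: √((-244.03)² + (-84.89)²) = √(59550.6409 + 7206.3121) = 258.37 mm
B: √((-72.10)² + (-148.12)²) = √(5198.4100 + 21939.5344) = 164.74 mm
C: √((-312.73)² + (28.02)²) = √(97800.0529 + 785.1204) = 313.98 mm
D: √((-281.57)² + (33.03)²) = √(79281.6649 + 1090.9809) = 283.50 mm
E: √((-79.13)² + (7.48)²) = √(6261.5569 + 55.9504) = 79.48 mm
F: √((-251.30)² + (27.82)²) = √(63151.6900 + 773.9524) = 252.84 mm
G: √((-102.81)² + (-77.93)²) = √(10569.8961 + 6073.0849) = 129.01 mm
H: √((57.02)² + (183.05)²) = √(3251.2804 + 33507.3025) = 191.73 mm
I: √((-116.85)² + (209.44)²) = √(13653.9225 + 43865.1136) = 239.83 mm
J: √((-303.66)² + (-137.42)²) = √(92209.3956 + 18884.2564) = 333.31 mm
K: √((109.77)² + (60.23)²) = √(12049.4529 + 3627.6529) = 125.21 mm
L: √((-21.58)² + (-147.01)²) = √(465.6964 + 21611.9401) = 148.59 mm
M: √((-199.68)² + (-120.42)²) = √(39872.1024 + 14500.9764) = 233.18 mm
Minimum: E at 79.48 mm.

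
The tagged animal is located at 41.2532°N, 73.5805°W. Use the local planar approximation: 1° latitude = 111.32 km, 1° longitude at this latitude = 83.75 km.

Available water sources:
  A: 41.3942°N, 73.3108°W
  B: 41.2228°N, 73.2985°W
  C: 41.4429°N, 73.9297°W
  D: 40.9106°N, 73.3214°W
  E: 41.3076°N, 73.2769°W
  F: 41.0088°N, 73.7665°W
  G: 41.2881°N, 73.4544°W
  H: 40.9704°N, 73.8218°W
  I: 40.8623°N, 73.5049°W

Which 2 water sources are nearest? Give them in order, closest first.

Distances from 41.2532°N, 73.5805°W:
A: √((0.1410·111.32)² + (0.2697·83.75)²) = √(246.368183 + 510.189509) = 27.5056 km
B: √((-0.0304·111.32)² + (0.2820·83.75)²) = √(11.452322 + 557.786306) = 23.8587 km
C: √((0.1897·111.32)² + (-0.3492·83.75)²) = √(445.944752 + 855.299270) = 36.0728 km
D: √((-0.3426·111.32)² + (0.2591·83.75)²) = √(1454.524740 + 470.873725) = 43.8794 km
E: √((0.0544·111.32)² + (0.3036·83.75)²) = √(36.672811 + 646.506902) = 26.1377 km
F: √((-0.2444·111.32)² + (-0.1860·83.75)²) = √(740.199519 + 242.658506) = 31.3506 km
G: √((0.0349·111.32)² + (0.1261·83.75)²) = √(15.093753 + 111.532081) = 11.2528 km
H: √((-0.2828·111.32)² + (-0.2413·83.75)²) = √(991.071998 + 408.398629) = 37.4095 km
I: √((-0.3909·111.32)² + (0.0756·83.75)²) = √(1893.554181 + 40.087892) = 43.9732 km
Sorted: G (11.2528 km) < B (23.8587 km) < E (26.1377 km) < A (27.5056 km) < …

G, B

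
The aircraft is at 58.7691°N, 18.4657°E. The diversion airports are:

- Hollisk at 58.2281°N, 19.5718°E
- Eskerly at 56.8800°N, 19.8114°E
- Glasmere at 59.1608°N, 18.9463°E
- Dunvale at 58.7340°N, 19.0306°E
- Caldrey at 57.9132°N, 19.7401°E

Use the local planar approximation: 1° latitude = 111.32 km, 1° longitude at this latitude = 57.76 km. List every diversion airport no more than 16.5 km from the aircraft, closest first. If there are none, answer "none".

Distances from 58.7691°N, 18.4657°E:
Hollisk: 87.7990 km
Eskerly: 224.1995 km
Glasmere: 51.6904 km
Dunvale: 32.8617 km
Caldrey: 120.4009 km
Threshold 16.5 km: none within range.

none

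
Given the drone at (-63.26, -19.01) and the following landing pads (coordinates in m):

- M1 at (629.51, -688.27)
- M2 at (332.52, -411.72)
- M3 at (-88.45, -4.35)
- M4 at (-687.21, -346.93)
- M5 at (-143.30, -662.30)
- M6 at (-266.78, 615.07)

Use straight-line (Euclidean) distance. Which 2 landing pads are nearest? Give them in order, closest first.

M3, M2

Distances from (-63.26, -19.01):
M1: √((692.77)² + (-669.26)²) = √(479930.2729 + 447908.9476) = 963.24 m
M2: √((395.78)² + (-392.71)²) = √(156641.8084 + 154221.1441) = 557.55 m
M3: √((-25.19)² + (14.66)²) = √(634.5361 + 214.9156) = 29.15 m
M4: √((-623.95)² + (-327.92)²) = √(389313.6025 + 107531.5264) = 704.87 m
M5: √((-80.04)² + (-643.29)²) = √(6406.4016 + 413822.0241) = 648.25 m
M6: √((-203.52)² + (634.08)²) = √(41420.3904 + 402057.4464) = 665.94 m
Sorted: M3 (29.15 m) < M2 (557.55 m) < M5 (648.25 m) < M6 (665.94 m) < …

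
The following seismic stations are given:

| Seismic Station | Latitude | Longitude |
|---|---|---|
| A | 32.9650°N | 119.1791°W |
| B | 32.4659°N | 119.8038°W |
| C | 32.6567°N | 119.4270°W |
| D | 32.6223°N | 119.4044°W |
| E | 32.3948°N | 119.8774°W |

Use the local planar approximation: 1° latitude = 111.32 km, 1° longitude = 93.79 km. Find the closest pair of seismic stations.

C and D

Pairwise distances:
A–B: 80.7450 km
A–C: 41.4542 km
A–D: 43.6106 km
A–E: 91.2055 km
B–C: 41.2317 km
B–D: 41.3080 km
B–E: 10.5022 km
C–D: 4.3769 km
C–E: 51.3271 km
D–E: 51.0825 km
Closest pair: C–D at 4.3769 km.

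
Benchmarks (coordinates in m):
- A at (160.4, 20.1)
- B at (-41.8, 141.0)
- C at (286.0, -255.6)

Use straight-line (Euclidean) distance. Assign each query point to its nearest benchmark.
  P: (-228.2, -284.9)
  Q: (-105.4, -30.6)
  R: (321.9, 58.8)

P at (-228.2, -284.9):
  A: √((388.6)² + (305.0)²) = √(151009.960 + 93025.000) = 494.0 m
  B: √((186.4)² + (425.9)²) = √(34744.960 + 181390.810) = 464.9 m
  C: √((514.2)² + (29.3)²) = √(264401.640 + 858.490) = 515.0 m
  → nearest: B (464.9 m)
Q at (-105.4, -30.6):
  A: √((265.8)² + (50.7)²) = √(70649.640 + 2570.490) = 270.6 m
  B: √((63.6)² + (171.6)²) = √(4044.960 + 29446.560) = 183.0 m
  C: √((391.4)² + (-225.0)²) = √(153193.960 + 50625.000) = 451.5 m
  → nearest: B (183.0 m)
R at (321.9, 58.8):
  A: √((-161.5)² + (-38.7)²) = √(26082.250 + 1497.690) = 166.1 m
  B: √((-363.7)² + (82.2)²) = √(132277.690 + 6756.840) = 372.9 m
  C: √((-35.9)² + (-314.4)²) = √(1288.810 + 98847.360) = 316.4 m
  → nearest: A (166.1 m)

P→B; Q→B; R→A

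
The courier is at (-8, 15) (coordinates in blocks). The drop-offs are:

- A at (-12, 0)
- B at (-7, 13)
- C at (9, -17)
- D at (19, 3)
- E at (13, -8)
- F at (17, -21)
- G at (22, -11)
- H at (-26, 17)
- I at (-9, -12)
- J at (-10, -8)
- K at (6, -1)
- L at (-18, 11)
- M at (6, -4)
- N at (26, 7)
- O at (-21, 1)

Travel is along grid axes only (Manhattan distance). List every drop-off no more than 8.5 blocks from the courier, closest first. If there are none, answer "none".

Distances from (-8, 15):
A: |-4| + |-15| = 4 + 15 = 19 blocks
B: |1| + |-2| = 1 + 2 = 3 blocks
C: |17| + |-32| = 17 + 32 = 49 blocks
D: |27| + |-12| = 27 + 12 = 39 blocks
E: |21| + |-23| = 21 + 23 = 44 blocks
F: |25| + |-36| = 25 + 36 = 61 blocks
G: |30| + |-26| = 30 + 26 = 56 blocks
H: |-18| + |2| = 18 + 2 = 20 blocks
I: |-1| + |-27| = 1 + 27 = 28 blocks
J: |-2| + |-23| = 2 + 23 = 25 blocks
K: |14| + |-16| = 14 + 16 = 30 blocks
L: |-10| + |-4| = 10 + 4 = 14 blocks
M: |14| + |-19| = 14 + 19 = 33 blocks
N: |34| + |-8| = 34 + 8 = 42 blocks
O: |-13| + |-14| = 13 + 14 = 27 blocks
Threshold 8.5 blocks: B (3 blocks) is within range.

B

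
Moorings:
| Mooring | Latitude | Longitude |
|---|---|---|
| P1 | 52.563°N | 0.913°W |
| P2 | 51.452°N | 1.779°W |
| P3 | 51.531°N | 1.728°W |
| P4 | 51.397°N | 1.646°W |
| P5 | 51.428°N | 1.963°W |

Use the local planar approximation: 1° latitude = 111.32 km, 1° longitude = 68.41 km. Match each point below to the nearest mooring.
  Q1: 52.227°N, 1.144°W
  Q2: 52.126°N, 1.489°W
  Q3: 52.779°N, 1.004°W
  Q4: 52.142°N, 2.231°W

Q1 at 52.227°N, 1.144°W:
  P1: 40.605 km
  P2: 96.592 km
  P3: 87.173 km
  P4: 98.571 km
  P5: 105.120 km
  → nearest: P1 (40.605 km)
Q2 at 52.126°N, 1.489°W:
  P1: 62.604 km
  P2: 77.608 km
  P3: 68.224 km
  P4: 81.860 km
  P5: 84.196 km
  → nearest: P1 (62.604 km)
Q3 at 52.779°N, 1.004°W:
  P1: 24.838 km
  P2: 156.948 km
  P3: 147.492 km
  P4: 159.990 km
  P5: 164.080 km
  → nearest: P1 (24.838 km)
Q4 at 52.142°N, 2.231°W:
  P1: 101.617 km
  P2: 82.801 km
  P3: 76.225 km
  P4: 92.084 km
  P5: 81.570 km
  → nearest: P3 (76.225 km)

Q1→P1; Q2→P1; Q3→P1; Q4→P3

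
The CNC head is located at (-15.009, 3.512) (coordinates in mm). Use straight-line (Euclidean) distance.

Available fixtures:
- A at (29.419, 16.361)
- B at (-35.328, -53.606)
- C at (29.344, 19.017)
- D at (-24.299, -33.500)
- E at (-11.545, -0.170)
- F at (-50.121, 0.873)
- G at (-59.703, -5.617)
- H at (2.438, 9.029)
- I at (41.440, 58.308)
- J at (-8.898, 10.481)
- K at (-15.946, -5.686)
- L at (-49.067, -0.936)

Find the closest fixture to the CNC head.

E

Distances from (-15.009, 3.512):
A: 46.249 mm
B: 60.624 mm
C: 46.985 mm
D: 38.160 mm
E: 5.055 mm
F: 35.211 mm
G: 45.617 mm
H: 18.298 mm
I: 78.671 mm
J: 9.269 mm
K: 9.246 mm
L: 34.347 mm
Minimum: E at 5.055 mm.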